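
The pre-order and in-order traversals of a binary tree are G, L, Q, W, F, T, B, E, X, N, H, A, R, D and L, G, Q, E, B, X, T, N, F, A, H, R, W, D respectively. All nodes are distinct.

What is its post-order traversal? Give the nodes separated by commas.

L, E, X, B, N, T, A, R, H, F, D, W, Q, G

The first element of pre-order is the root; it splits in-order into left and right subtrees.
Root G: left subtree has 1 node {L}, right has 12 {Q, E, B, X, T, N, F, A, H, R, W, D}.
  Root Q: left subtree has 0 nodes { }, right has 11 {E, B, X, T, N, F, A, H, R, W, D}.
    Root W: left subtree has 9 nodes {E, B, X, T, N, F, A, H, R}, right has 1 {D}.
      Root F: left subtree has 5 nodes {E, B, X, T, N}, right has 3 {A, H, R}.
        Root T: left subtree has 3 nodes {E, B, X}, right has 1 {N}.
          Root B: left subtree has 1 node {E}, right has 1 {X}.
        Root H: left subtree has 1 node {A}, right has 1 {R}.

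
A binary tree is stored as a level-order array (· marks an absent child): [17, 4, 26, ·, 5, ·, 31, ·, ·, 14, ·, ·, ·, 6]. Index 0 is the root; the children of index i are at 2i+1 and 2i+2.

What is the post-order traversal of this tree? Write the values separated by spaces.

14 5 4 6 31 26 17

Post-order visits the left subtree, then the right subtree, then the node.
At 17: go left to 4.
  At 4: no left child.
  At 4: go right to 5.
    At 5: go left to 14.
      14 is a leaf — visit 14.
    At 5: no right child.
    Visit 5.
  Visit 4.
At 17: go right to 26.
  At 26: no left child.
  At 26: go right to 31.
    At 31: go left to 6.
      6 is a leaf — visit 6.
    At 31: no right child.
    Visit 31.
  Visit 26.
Visit 17.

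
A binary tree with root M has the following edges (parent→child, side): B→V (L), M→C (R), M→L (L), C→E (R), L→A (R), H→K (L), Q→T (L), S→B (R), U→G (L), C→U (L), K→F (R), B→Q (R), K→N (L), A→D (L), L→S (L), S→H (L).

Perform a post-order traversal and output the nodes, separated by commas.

Post-order visits the left subtree, then the right subtree, then the node.
At M: go left to L.
  At L: go left to S.
    At S: go left to H.
      At H: go left to K.
        At K: go left to N.
          N is a leaf — visit N.
        At K: go right to F.
          F is a leaf — visit F.
        Visit K.
      At H: no right child.
      Visit H.
    At S: go right to B.
      At B: go left to V.
        V is a leaf — visit V.
      At B: go right to Q.
        At Q: go left to T.
          T is a leaf — visit T.
        At Q: no right child.
        Visit Q.
      Visit B.
    Visit S.
  At L: go right to A.
    At A: go left to D.
      D is a leaf — visit D.
    At A: no right child.
    Visit A.
  Visit L.
At M: go right to C.
  At C: go left to U.
    At U: go left to G.
      G is a leaf — visit G.
    At U: no right child.
    Visit U.
  At C: go right to E.
    E is a leaf — visit E.
  Visit C.
Visit M.

N, F, K, H, V, T, Q, B, S, D, A, L, G, U, E, C, M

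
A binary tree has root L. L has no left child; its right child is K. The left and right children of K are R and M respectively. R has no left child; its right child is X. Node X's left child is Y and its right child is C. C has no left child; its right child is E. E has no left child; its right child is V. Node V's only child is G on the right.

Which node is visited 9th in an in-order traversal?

In-order visits the left subtree, then the node, then the right subtree.
At L: no left child.
Visit L.
At L: go right to K.
  At K: go left to R.
    At R: no left child.
    Visit R.
    At R: go right to X.
      At X: go left to Y.
        Y is a leaf — visit Y.
      Visit X.
      At X: go right to C.
        At C: no left child.
        Visit C.
        At C: go right to E.
          At E: no left child.
          Visit E.
          At E: go right to V.
            At V: no left child.
            Visit V.
            At V: go right to G.
              G is a leaf — visit G.
  Visit K.
  At K: go right to M.
    M is a leaf — visit M.
Full in-order sequence: L, R, Y, X, C, E, V, G, K, M.

K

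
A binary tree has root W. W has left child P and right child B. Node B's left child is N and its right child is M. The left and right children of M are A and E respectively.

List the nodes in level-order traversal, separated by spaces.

Level-order visits nodes level by level from the root, left to right within each level.
Level 0: W
Level 1: P, B
Level 2: N, M
Level 3: A, E

W P B N M A E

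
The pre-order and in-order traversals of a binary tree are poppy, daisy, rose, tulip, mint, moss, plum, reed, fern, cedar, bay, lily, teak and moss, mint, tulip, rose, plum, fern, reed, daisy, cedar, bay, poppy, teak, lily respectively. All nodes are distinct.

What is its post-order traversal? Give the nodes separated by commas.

moss, mint, tulip, fern, reed, plum, rose, bay, cedar, daisy, teak, lily, poppy

The first element of pre-order is the root; it splits in-order into left and right subtrees.
Root poppy: left subtree has 10 nodes {moss, mint, tulip, rose, plum, fern, reed, daisy, cedar, bay}, right has 2 {teak, lily}.
  Root daisy: left subtree has 7 nodes {moss, mint, tulip, rose, plum, fern, reed}, right has 2 {cedar, bay}.
    Root rose: left subtree has 3 nodes {moss, mint, tulip}, right has 3 {plum, fern, reed}.
      Root tulip: left subtree has 2 nodes {moss, mint}, right has 0 { }.
        Root mint: left subtree has 1 node {moss}, right has 0 { }.
      Root plum: left subtree has 0 nodes { }, right has 2 {fern, reed}.
        Root reed: left subtree has 1 node {fern}, right has 0 { }.
    Root cedar: left subtree has 0 nodes { }, right has 1 {bay}.
  Root lily: left subtree has 1 node {teak}, right has 0 { }.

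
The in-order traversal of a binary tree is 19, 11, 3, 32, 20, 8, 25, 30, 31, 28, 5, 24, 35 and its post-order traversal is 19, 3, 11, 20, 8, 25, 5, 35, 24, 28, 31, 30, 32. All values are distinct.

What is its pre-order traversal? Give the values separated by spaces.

32 11 19 3 30 25 8 20 31 28 24 5 35

The last element of post-order is the root; it splits in-order into left and right subtrees.
Root 32: left subtree has 3 nodes {19, 11, 3}, right has 9 {20, 8, 25, 30, 31, 28, 5, 24, 35}.
  Root 11: left subtree has 1 node {19}, right has 1 {3}.
  Root 30: left subtree has 3 nodes {20, 8, 25}, right has 5 {31, 28, 5, 24, 35}.
    Root 25: left subtree has 2 nodes {20, 8}, right has 0 { }.
      Root 8: left subtree has 1 node {20}, right has 0 { }.
    Root 31: left subtree has 0 nodes { }, right has 4 {28, 5, 24, 35}.
      Root 28: left subtree has 0 nodes { }, right has 3 {5, 24, 35}.
        Root 24: left subtree has 1 node {5}, right has 1 {35}.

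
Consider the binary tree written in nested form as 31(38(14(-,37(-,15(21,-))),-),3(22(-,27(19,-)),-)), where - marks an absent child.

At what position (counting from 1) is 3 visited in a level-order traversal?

3

Level-order visits nodes level by level from the root, left to right within each level.
Level 0: 31
Level 1: 38, 3
Level 2: 14, 22
Level 3: 37, 27
Level 4: 15, 19
Level 5: 21
Full level-order sequence: 31, 38, 3, 14, 22, 37, 27, 15, 19, 21.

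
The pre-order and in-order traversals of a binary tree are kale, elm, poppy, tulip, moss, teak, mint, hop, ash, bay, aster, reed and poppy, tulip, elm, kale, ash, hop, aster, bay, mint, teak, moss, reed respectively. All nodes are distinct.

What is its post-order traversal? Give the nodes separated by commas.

tulip, poppy, elm, ash, aster, bay, hop, mint, teak, reed, moss, kale

The first element of pre-order is the root; it splits in-order into left and right subtrees.
Root kale: left subtree has 3 nodes {poppy, tulip, elm}, right has 8 {ash, hop, aster, bay, mint, teak, moss, reed}.
  Root elm: left subtree has 2 nodes {poppy, tulip}, right has 0 { }.
    Root poppy: left subtree has 0 nodes { }, right has 1 {tulip}.
  Root moss: left subtree has 6 nodes {ash, hop, aster, bay, mint, teak}, right has 1 {reed}.
    Root teak: left subtree has 5 nodes {ash, hop, aster, bay, mint}, right has 0 { }.
      Root mint: left subtree has 4 nodes {ash, hop, aster, bay}, right has 0 { }.
        Root hop: left subtree has 1 node {ash}, right has 2 {aster, bay}.
          Root bay: left subtree has 1 node {aster}, right has 0 { }.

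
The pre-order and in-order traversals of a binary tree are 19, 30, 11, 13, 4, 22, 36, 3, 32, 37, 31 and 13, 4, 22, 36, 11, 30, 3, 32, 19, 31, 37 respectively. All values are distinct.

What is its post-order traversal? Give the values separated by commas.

36, 22, 4, 13, 11, 32, 3, 30, 31, 37, 19

The first element of pre-order is the root; it splits in-order into left and right subtrees.
Root 19: left subtree has 8 nodes {13, 4, 22, 36, 11, 30, 3, 32}, right has 2 {31, 37}.
  Root 30: left subtree has 5 nodes {13, 4, 22, 36, 11}, right has 2 {3, 32}.
    Root 11: left subtree has 4 nodes {13, 4, 22, 36}, right has 0 { }.
      Root 13: left subtree has 0 nodes { }, right has 3 {4, 22, 36}.
        Root 4: left subtree has 0 nodes { }, right has 2 {22, 36}.
          Root 22: left subtree has 0 nodes { }, right has 1 {36}.
    Root 3: left subtree has 0 nodes { }, right has 1 {32}.
  Root 37: left subtree has 1 node {31}, right has 0 { }.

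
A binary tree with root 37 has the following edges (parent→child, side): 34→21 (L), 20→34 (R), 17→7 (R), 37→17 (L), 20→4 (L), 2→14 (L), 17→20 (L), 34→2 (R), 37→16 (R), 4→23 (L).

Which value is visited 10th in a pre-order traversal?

7

Pre-order visits the node, then its left subtree, then its right subtree.
Visit 37.
At 37: go left to 17.
  Visit 17.
  At 17: go left to 20.
    Visit 20.
    At 20: go left to 4.
      Visit 4.
      At 4: go left to 23.
        23 is a leaf — visit 23.
      At 4: no right child.
    At 20: go right to 34.
      Visit 34.
      At 34: go left to 21.
        21 is a leaf — visit 21.
      At 34: go right to 2.
        Visit 2.
        At 2: go left to 14.
          14 is a leaf — visit 14.
        At 2: no right child.
  At 17: go right to 7.
    7 is a leaf — visit 7.
At 37: go right to 16.
  16 is a leaf — visit 16.
Full pre-order sequence: 37, 17, 20, 4, 23, 34, 21, 2, 14, 7, 16.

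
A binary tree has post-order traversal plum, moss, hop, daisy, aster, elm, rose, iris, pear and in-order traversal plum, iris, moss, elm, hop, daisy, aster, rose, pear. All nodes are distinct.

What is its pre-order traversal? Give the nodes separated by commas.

pear, iris, plum, rose, elm, moss, aster, daisy, hop

The last element of post-order is the root; it splits in-order into left and right subtrees.
Root pear: left subtree has 8 nodes {plum, iris, moss, elm, hop, daisy, aster, rose}, right has 0 { }.
  Root iris: left subtree has 1 node {plum}, right has 6 {moss, elm, hop, daisy, aster, rose}.
    Root rose: left subtree has 5 nodes {moss, elm, hop, daisy, aster}, right has 0 { }.
      Root elm: left subtree has 1 node {moss}, right has 3 {hop, daisy, aster}.
        Root aster: left subtree has 2 nodes {hop, daisy}, right has 0 { }.
          Root daisy: left subtree has 1 node {hop}, right has 0 { }.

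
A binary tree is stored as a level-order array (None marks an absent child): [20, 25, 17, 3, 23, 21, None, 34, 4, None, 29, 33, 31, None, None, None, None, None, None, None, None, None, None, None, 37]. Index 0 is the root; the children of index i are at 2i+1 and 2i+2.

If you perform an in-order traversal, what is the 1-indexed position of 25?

In-order visits the left subtree, then the node, then the right subtree.
At 20: go left to 25.
  At 25: go left to 3.
    At 3: go left to 34.
      34 is a leaf — visit 34.
    Visit 3.
    At 3: go right to 4.
      4 is a leaf — visit 4.
  Visit 25.
  At 25: go right to 23.
    At 23: no left child.
    Visit 23.
    At 23: go right to 29.
      29 is a leaf — visit 29.
Visit 20.
At 20: go right to 17.
  At 17: go left to 21.
    At 21: go left to 33.
      At 33: no left child.
      Visit 33.
      At 33: go right to 37.
        37 is a leaf — visit 37.
    Visit 21.
    At 21: go right to 31.
      31 is a leaf — visit 31.
  Visit 17.
  At 17: no right child.
Full in-order sequence: 34, 3, 4, 25, 23, 29, 20, 33, 37, 21, 31, 17.

4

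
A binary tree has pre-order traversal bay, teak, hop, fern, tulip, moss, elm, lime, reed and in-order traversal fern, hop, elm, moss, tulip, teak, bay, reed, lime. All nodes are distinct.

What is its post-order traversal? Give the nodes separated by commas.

The first element of pre-order is the root; it splits in-order into left and right subtrees.
Root bay: left subtree has 6 nodes {fern, hop, elm, moss, tulip, teak}, right has 2 {reed, lime}.
  Root teak: left subtree has 5 nodes {fern, hop, elm, moss, tulip}, right has 0 { }.
    Root hop: left subtree has 1 node {fern}, right has 3 {elm, moss, tulip}.
      Root tulip: left subtree has 2 nodes {elm, moss}, right has 0 { }.
        Root moss: left subtree has 1 node {elm}, right has 0 { }.
  Root lime: left subtree has 1 node {reed}, right has 0 { }.

fern, elm, moss, tulip, hop, teak, reed, lime, bay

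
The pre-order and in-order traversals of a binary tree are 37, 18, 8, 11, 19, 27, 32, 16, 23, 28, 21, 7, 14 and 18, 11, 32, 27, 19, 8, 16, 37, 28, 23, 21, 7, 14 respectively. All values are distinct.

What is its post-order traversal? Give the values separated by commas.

32, 27, 19, 11, 16, 8, 18, 28, 14, 7, 21, 23, 37

The first element of pre-order is the root; it splits in-order into left and right subtrees.
Root 37: left subtree has 7 nodes {18, 11, 32, 27, 19, 8, 16}, right has 5 {28, 23, 21, 7, 14}.
  Root 18: left subtree has 0 nodes { }, right has 6 {11, 32, 27, 19, 8, 16}.
    Root 8: left subtree has 4 nodes {11, 32, 27, 19}, right has 1 {16}.
      Root 11: left subtree has 0 nodes { }, right has 3 {32, 27, 19}.
        Root 19: left subtree has 2 nodes {32, 27}, right has 0 { }.
          Root 27: left subtree has 1 node {32}, right has 0 { }.
  Root 23: left subtree has 1 node {28}, right has 3 {21, 7, 14}.
    Root 21: left subtree has 0 nodes { }, right has 2 {7, 14}.
      Root 7: left subtree has 0 nodes { }, right has 1 {14}.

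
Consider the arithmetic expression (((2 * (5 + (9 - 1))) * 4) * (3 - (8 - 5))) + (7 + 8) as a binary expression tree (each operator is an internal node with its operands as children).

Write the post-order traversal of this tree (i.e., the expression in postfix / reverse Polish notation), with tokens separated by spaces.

Post-order on an expression tree gives postfix notation: for each operator, emit left operand, right operand, then the operator.

2 5 9 1 - + * 4 * 3 8 5 - - * 7 8 + +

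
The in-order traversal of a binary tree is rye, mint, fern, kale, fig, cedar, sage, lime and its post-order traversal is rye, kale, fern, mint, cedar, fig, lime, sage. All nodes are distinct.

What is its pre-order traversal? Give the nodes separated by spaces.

sage fig mint rye fern kale cedar lime

The last element of post-order is the root; it splits in-order into left and right subtrees.
Root sage: left subtree has 6 nodes {rye, mint, fern, kale, fig, cedar}, right has 1 {lime}.
  Root fig: left subtree has 4 nodes {rye, mint, fern, kale}, right has 1 {cedar}.
    Root mint: left subtree has 1 node {rye}, right has 2 {fern, kale}.
      Root fern: left subtree has 0 nodes { }, right has 1 {kale}.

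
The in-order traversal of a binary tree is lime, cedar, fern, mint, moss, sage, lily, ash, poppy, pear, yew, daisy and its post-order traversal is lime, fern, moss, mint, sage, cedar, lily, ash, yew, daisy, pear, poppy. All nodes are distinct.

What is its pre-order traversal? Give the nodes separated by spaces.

poppy ash lily cedar lime sage mint fern moss pear daisy yew

The last element of post-order is the root; it splits in-order into left and right subtrees.
Root poppy: left subtree has 8 nodes {lime, cedar, fern, mint, moss, sage, lily, ash}, right has 3 {pear, yew, daisy}.
  Root ash: left subtree has 7 nodes {lime, cedar, fern, mint, moss, sage, lily}, right has 0 { }.
    Root lily: left subtree has 6 nodes {lime, cedar, fern, mint, moss, sage}, right has 0 { }.
      Root cedar: left subtree has 1 node {lime}, right has 4 {fern, mint, moss, sage}.
        Root sage: left subtree has 3 nodes {fern, mint, moss}, right has 0 { }.
          Root mint: left subtree has 1 node {fern}, right has 1 {moss}.
  Root pear: left subtree has 0 nodes { }, right has 2 {yew, daisy}.
    Root daisy: left subtree has 1 node {yew}, right has 0 { }.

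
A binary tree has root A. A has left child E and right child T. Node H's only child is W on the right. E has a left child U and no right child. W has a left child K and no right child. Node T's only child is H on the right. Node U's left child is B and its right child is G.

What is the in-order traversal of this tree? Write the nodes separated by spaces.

B U G E A T H K W

In-order visits the left subtree, then the node, then the right subtree.
At A: go left to E.
  At E: go left to U.
    At U: go left to B.
      B is a leaf — visit B.
    Visit U.
    At U: go right to G.
      G is a leaf — visit G.
  Visit E.
  At E: no right child.
Visit A.
At A: go right to T.
  At T: no left child.
  Visit T.
  At T: go right to H.
    At H: no left child.
    Visit H.
    At H: go right to W.
      At W: go left to K.
        K is a leaf — visit K.
      Visit W.
      At W: no right child.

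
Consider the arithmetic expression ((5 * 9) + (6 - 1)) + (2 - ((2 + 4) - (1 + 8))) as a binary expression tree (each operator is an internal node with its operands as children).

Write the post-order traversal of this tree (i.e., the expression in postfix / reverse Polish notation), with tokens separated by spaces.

Post-order on an expression tree gives postfix notation: for each operator, emit left operand, right operand, then the operator.

5 9 * 6 1 - + 2 2 4 + 1 8 + - - +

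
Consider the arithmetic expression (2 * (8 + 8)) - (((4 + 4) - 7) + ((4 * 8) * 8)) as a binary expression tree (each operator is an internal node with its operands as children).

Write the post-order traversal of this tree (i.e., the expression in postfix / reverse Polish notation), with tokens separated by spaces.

Post-order on an expression tree gives postfix notation: for each operator, emit left operand, right operand, then the operator.

2 8 8 + * 4 4 + 7 - 4 8 * 8 * + -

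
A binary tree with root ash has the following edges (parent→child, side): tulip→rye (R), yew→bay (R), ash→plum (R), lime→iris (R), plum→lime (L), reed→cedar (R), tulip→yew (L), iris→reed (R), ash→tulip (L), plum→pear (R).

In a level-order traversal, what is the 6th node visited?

lime

Level-order visits nodes level by level from the root, left to right within each level.
Level 0: ash
Level 1: tulip, plum
Level 2: yew, rye, lime, pear
Level 3: bay, iris
Level 4: reed
Level 5: cedar
Full level-order sequence: ash, tulip, plum, yew, rye, lime, pear, bay, iris, reed, cedar.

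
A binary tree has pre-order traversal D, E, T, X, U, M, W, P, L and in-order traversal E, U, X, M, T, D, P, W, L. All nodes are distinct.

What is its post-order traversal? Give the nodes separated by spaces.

U M X T E P L W D

The first element of pre-order is the root; it splits in-order into left and right subtrees.
Root D: left subtree has 5 nodes {E, U, X, M, T}, right has 3 {P, W, L}.
  Root E: left subtree has 0 nodes { }, right has 4 {U, X, M, T}.
    Root T: left subtree has 3 nodes {U, X, M}, right has 0 { }.
      Root X: left subtree has 1 node {U}, right has 1 {M}.
  Root W: left subtree has 1 node {P}, right has 1 {L}.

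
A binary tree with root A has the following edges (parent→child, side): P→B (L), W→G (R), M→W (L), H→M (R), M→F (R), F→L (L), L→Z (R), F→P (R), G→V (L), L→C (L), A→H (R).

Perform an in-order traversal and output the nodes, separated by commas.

In-order visits the left subtree, then the node, then the right subtree.
At A: no left child.
Visit A.
At A: go right to H.
  At H: no left child.
  Visit H.
  At H: go right to M.
    At M: go left to W.
      At W: no left child.
      Visit W.
      At W: go right to G.
        At G: go left to V.
          V is a leaf — visit V.
        Visit G.
        At G: no right child.
    Visit M.
    At M: go right to F.
      At F: go left to L.
        At L: go left to C.
          C is a leaf — visit C.
        Visit L.
        At L: go right to Z.
          Z is a leaf — visit Z.
      Visit F.
      At F: go right to P.
        At P: go left to B.
          B is a leaf — visit B.
        Visit P.
        At P: no right child.

A, H, W, V, G, M, C, L, Z, F, B, P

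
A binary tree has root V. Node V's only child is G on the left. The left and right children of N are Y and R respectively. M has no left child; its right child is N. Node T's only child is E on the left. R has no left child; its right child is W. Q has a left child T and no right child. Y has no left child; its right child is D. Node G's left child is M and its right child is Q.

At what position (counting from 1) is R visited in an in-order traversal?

In-order visits the left subtree, then the node, then the right subtree.
At V: go left to G.
  At G: go left to M.
    At M: no left child.
    Visit M.
    At M: go right to N.
      At N: go left to Y.
        At Y: no left child.
        Visit Y.
        At Y: go right to D.
          D is a leaf — visit D.
      Visit N.
      At N: go right to R.
        At R: no left child.
        Visit R.
        At R: go right to W.
          W is a leaf — visit W.
  Visit G.
  At G: go right to Q.
    At Q: go left to T.
      At T: go left to E.
        E is a leaf — visit E.
      Visit T.
      At T: no right child.
    Visit Q.
    At Q: no right child.
Visit V.
At V: no right child.
Full in-order sequence: M, Y, D, N, R, W, G, E, T, Q, V.

5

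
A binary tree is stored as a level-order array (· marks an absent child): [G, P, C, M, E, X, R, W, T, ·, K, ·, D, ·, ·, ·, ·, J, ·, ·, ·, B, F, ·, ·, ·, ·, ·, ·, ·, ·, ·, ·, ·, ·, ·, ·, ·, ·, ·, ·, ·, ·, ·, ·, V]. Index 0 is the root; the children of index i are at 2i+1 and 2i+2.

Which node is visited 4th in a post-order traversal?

Post-order visits the left subtree, then the right subtree, then the node.
At G: go left to P.
  At P: go left to M.
    At M: go left to W.
      W is a leaf — visit W.
    At M: go right to T.
      At T: go left to J.
        J is a leaf — visit J.
      At T: no right child.
      Visit T.
    Visit M.
  At P: go right to E.
    At E: no left child.
    At E: go right to K.
      At K: go left to B.
        B is a leaf — visit B.
      At K: go right to F.
        At F: go left to V.
          V is a leaf — visit V.
        At F: no right child.
        Visit F.
      Visit K.
    Visit E.
  Visit P.
At G: go right to C.
  At C: go left to X.
    At X: no left child.
    At X: go right to D.
      D is a leaf — visit D.
    Visit X.
  At C: go right to R.
    R is a leaf — visit R.
  Visit C.
Visit G.
Full post-order sequence: W, J, T, M, B, V, F, K, E, P, D, X, R, C, G.

M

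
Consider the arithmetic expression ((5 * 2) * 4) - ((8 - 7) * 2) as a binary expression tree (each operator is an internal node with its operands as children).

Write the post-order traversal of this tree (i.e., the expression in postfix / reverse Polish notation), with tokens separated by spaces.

5 2 * 4 * 8 7 - 2 * -

Post-order on an expression tree gives postfix notation: for each operator, emit left operand, right operand, then the operator.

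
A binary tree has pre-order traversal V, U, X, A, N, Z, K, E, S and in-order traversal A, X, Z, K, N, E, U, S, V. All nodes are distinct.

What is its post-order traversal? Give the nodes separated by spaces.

The first element of pre-order is the root; it splits in-order into left and right subtrees.
Root V: left subtree has 8 nodes {A, X, Z, K, N, E, U, S}, right has 0 { }.
  Root U: left subtree has 6 nodes {A, X, Z, K, N, E}, right has 1 {S}.
    Root X: left subtree has 1 node {A}, right has 4 {Z, K, N, E}.
      Root N: left subtree has 2 nodes {Z, K}, right has 1 {E}.
        Root Z: left subtree has 0 nodes { }, right has 1 {K}.

A K Z E N X S U V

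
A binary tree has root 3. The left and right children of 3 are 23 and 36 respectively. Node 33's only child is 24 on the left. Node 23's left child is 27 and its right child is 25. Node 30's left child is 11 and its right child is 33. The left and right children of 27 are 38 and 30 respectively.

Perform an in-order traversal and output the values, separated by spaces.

38 27 11 30 24 33 23 25 3 36

In-order visits the left subtree, then the node, then the right subtree.
At 3: go left to 23.
  At 23: go left to 27.
    At 27: go left to 38.
      38 is a leaf — visit 38.
    Visit 27.
    At 27: go right to 30.
      At 30: go left to 11.
        11 is a leaf — visit 11.
      Visit 30.
      At 30: go right to 33.
        At 33: go left to 24.
          24 is a leaf — visit 24.
        Visit 33.
        At 33: no right child.
  Visit 23.
  At 23: go right to 25.
    25 is a leaf — visit 25.
Visit 3.
At 3: go right to 36.
  36 is a leaf — visit 36.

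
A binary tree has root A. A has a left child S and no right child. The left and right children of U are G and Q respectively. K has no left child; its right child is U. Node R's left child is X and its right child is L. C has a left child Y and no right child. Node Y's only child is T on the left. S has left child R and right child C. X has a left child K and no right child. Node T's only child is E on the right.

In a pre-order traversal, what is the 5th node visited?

K

Pre-order visits the node, then its left subtree, then its right subtree.
Visit A.
At A: go left to S.
  Visit S.
  At S: go left to R.
    Visit R.
    At R: go left to X.
      Visit X.
      At X: go left to K.
        Visit K.
        At K: no left child.
        At K: go right to U.
          Visit U.
          At U: go left to G.
            G is a leaf — visit G.
          At U: go right to Q.
            Q is a leaf — visit Q.
      At X: no right child.
    At R: go right to L.
      L is a leaf — visit L.
  At S: go right to C.
    Visit C.
    At C: go left to Y.
      Visit Y.
      At Y: go left to T.
        Visit T.
        At T: no left child.
        At T: go right to E.
          E is a leaf — visit E.
      At Y: no right child.
    At C: no right child.
At A: no right child.
Full pre-order sequence: A, S, R, X, K, U, G, Q, L, C, Y, T, E.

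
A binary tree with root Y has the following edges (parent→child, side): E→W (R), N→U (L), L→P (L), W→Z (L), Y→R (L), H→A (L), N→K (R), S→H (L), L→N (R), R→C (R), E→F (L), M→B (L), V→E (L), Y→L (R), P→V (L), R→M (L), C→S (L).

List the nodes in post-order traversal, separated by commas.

Post-order visits the left subtree, then the right subtree, then the node.
At Y: go left to R.
  At R: go left to M.
    At M: go left to B.
      B is a leaf — visit B.
    At M: no right child.
    Visit M.
  At R: go right to C.
    At C: go left to S.
      At S: go left to H.
        At H: go left to A.
          A is a leaf — visit A.
        At H: no right child.
        Visit H.
      At S: no right child.
      Visit S.
    At C: no right child.
    Visit C.
  Visit R.
At Y: go right to L.
  At L: go left to P.
    At P: go left to V.
      At V: go left to E.
        At E: go left to F.
          F is a leaf — visit F.
        At E: go right to W.
          At W: go left to Z.
            Z is a leaf — visit Z.
          At W: no right child.
          Visit W.
        Visit E.
      At V: no right child.
      Visit V.
    At P: no right child.
    Visit P.
  At L: go right to N.
    At N: go left to U.
      U is a leaf — visit U.
    At N: go right to K.
      K is a leaf — visit K.
    Visit N.
  Visit L.
Visit Y.

B, M, A, H, S, C, R, F, Z, W, E, V, P, U, K, N, L, Y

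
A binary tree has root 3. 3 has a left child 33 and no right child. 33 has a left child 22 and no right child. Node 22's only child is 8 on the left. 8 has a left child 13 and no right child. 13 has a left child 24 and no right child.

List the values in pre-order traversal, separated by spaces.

Pre-order visits the node, then its left subtree, then its right subtree.
Visit 3.
At 3: go left to 33.
  Visit 33.
  At 33: go left to 22.
    Visit 22.
    At 22: go left to 8.
      Visit 8.
      At 8: go left to 13.
        Visit 13.
        At 13: go left to 24.
          24 is a leaf — visit 24.
        At 13: no right child.
      At 8: no right child.
    At 22: no right child.
  At 33: no right child.
At 3: no right child.

3 33 22 8 13 24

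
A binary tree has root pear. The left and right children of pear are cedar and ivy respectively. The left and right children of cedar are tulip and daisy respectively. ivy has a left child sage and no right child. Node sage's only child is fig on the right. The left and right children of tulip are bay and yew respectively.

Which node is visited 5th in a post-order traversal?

Post-order visits the left subtree, then the right subtree, then the node.
At pear: go left to cedar.
  At cedar: go left to tulip.
    At tulip: go left to bay.
      bay is a leaf — visit bay.
    At tulip: go right to yew.
      yew is a leaf — visit yew.
    Visit tulip.
  At cedar: go right to daisy.
    daisy is a leaf — visit daisy.
  Visit cedar.
At pear: go right to ivy.
  At ivy: go left to sage.
    At sage: no left child.
    At sage: go right to fig.
      fig is a leaf — visit fig.
    Visit sage.
  At ivy: no right child.
  Visit ivy.
Visit pear.
Full post-order sequence: bay, yew, tulip, daisy, cedar, fig, sage, ivy, pear.

cedar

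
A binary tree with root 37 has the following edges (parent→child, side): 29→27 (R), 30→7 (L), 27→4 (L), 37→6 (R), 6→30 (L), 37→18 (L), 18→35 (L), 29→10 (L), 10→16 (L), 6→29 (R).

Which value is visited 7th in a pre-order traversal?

Pre-order visits the node, then its left subtree, then its right subtree.
Visit 37.
At 37: go left to 18.
  Visit 18.
  At 18: go left to 35.
    35 is a leaf — visit 35.
  At 18: no right child.
At 37: go right to 6.
  Visit 6.
  At 6: go left to 30.
    Visit 30.
    At 30: go left to 7.
      7 is a leaf — visit 7.
    At 30: no right child.
  At 6: go right to 29.
    Visit 29.
    At 29: go left to 10.
      Visit 10.
      At 10: go left to 16.
        16 is a leaf — visit 16.
      At 10: no right child.
    At 29: go right to 27.
      Visit 27.
      At 27: go left to 4.
        4 is a leaf — visit 4.
      At 27: no right child.
Full pre-order sequence: 37, 18, 35, 6, 30, 7, 29, 10, 16, 27, 4.

29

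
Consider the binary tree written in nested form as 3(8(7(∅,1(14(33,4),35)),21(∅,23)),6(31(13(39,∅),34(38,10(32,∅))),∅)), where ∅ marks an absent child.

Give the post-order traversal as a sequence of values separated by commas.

Post-order visits the left subtree, then the right subtree, then the node.
At 3: go left to 8.
  At 8: go left to 7.
    At 7: no left child.
    At 7: go right to 1.
      At 1: go left to 14.
        At 14: go left to 33.
          33 is a leaf — visit 33.
        At 14: go right to 4.
          4 is a leaf — visit 4.
        Visit 14.
      At 1: go right to 35.
        35 is a leaf — visit 35.
      Visit 1.
    Visit 7.
  At 8: go right to 21.
    At 21: no left child.
    At 21: go right to 23.
      23 is a leaf — visit 23.
    Visit 21.
  Visit 8.
At 3: go right to 6.
  At 6: go left to 31.
    At 31: go left to 13.
      At 13: go left to 39.
        39 is a leaf — visit 39.
      At 13: no right child.
      Visit 13.
    At 31: go right to 34.
      At 34: go left to 38.
        38 is a leaf — visit 38.
      At 34: go right to 10.
        At 10: go left to 32.
          32 is a leaf — visit 32.
        At 10: no right child.
        Visit 10.
      Visit 34.
    Visit 31.
  At 6: no right child.
  Visit 6.
Visit 3.

33, 4, 14, 35, 1, 7, 23, 21, 8, 39, 13, 38, 32, 10, 34, 31, 6, 3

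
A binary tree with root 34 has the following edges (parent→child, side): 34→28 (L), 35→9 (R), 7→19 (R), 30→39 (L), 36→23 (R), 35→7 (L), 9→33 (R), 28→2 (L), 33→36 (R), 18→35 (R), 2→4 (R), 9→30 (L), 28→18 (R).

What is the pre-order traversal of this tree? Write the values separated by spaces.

Pre-order visits the node, then its left subtree, then its right subtree.
Visit 34.
At 34: go left to 28.
  Visit 28.
  At 28: go left to 2.
    Visit 2.
    At 2: no left child.
    At 2: go right to 4.
      4 is a leaf — visit 4.
  At 28: go right to 18.
    Visit 18.
    At 18: no left child.
    At 18: go right to 35.
      Visit 35.
      At 35: go left to 7.
        Visit 7.
        At 7: no left child.
        At 7: go right to 19.
          19 is a leaf — visit 19.
      At 35: go right to 9.
        Visit 9.
        At 9: go left to 30.
          Visit 30.
          At 30: go left to 39.
            39 is a leaf — visit 39.
          At 30: no right child.
        At 9: go right to 33.
          Visit 33.
          At 33: no left child.
          At 33: go right to 36.
            Visit 36.
            At 36: no left child.
            At 36: go right to 23.
              23 is a leaf — visit 23.
At 34: no right child.

34 28 2 4 18 35 7 19 9 30 39 33 36 23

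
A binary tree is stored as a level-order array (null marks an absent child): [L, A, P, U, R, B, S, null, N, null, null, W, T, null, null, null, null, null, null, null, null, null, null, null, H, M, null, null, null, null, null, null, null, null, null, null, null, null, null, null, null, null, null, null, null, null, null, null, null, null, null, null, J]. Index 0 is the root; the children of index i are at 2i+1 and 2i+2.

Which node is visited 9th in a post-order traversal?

T

Post-order visits the left subtree, then the right subtree, then the node.
At L: go left to A.
  At A: go left to U.
    At U: no left child.
    At U: go right to N.
      N is a leaf — visit N.
    Visit U.
  At A: go right to R.
    R is a leaf — visit R.
  Visit A.
At L: go right to P.
  At P: go left to B.
    At B: go left to W.
      At W: no left child.
      At W: go right to H.
        H is a leaf — visit H.
      Visit W.
    At B: go right to T.
      At T: go left to M.
        At M: no left child.
        At M: go right to J.
          J is a leaf — visit J.
        Visit M.
      At T: no right child.
      Visit T.
    Visit B.
  At P: go right to S.
    S is a leaf — visit S.
  Visit P.
Visit L.
Full post-order sequence: N, U, R, A, H, W, J, M, T, B, S, P, L.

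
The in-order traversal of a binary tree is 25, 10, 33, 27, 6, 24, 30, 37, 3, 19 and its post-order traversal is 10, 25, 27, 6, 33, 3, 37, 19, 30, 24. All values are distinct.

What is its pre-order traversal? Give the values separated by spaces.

24 33 25 10 6 27 30 19 37 3

The last element of post-order is the root; it splits in-order into left and right subtrees.
Root 24: left subtree has 5 nodes {25, 10, 33, 27, 6}, right has 4 {30, 37, 3, 19}.
  Root 33: left subtree has 2 nodes {25, 10}, right has 2 {27, 6}.
    Root 25: left subtree has 0 nodes { }, right has 1 {10}.
    Root 6: left subtree has 1 node {27}, right has 0 { }.
  Root 30: left subtree has 0 nodes { }, right has 3 {37, 3, 19}.
    Root 19: left subtree has 2 nodes {37, 3}, right has 0 { }.
      Root 37: left subtree has 0 nodes { }, right has 1 {3}.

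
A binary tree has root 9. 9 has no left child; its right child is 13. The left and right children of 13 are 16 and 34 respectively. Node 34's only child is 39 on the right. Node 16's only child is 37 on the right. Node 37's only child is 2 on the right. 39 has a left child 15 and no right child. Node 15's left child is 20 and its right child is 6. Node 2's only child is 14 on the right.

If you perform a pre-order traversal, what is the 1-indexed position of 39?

8

Pre-order visits the node, then its left subtree, then its right subtree.
Visit 9.
At 9: no left child.
At 9: go right to 13.
  Visit 13.
  At 13: go left to 16.
    Visit 16.
    At 16: no left child.
    At 16: go right to 37.
      Visit 37.
      At 37: no left child.
      At 37: go right to 2.
        Visit 2.
        At 2: no left child.
        At 2: go right to 14.
          14 is a leaf — visit 14.
  At 13: go right to 34.
    Visit 34.
    At 34: no left child.
    At 34: go right to 39.
      Visit 39.
      At 39: go left to 15.
        Visit 15.
        At 15: go left to 20.
          20 is a leaf — visit 20.
        At 15: go right to 6.
          6 is a leaf — visit 6.
      At 39: no right child.
Full pre-order sequence: 9, 13, 16, 37, 2, 14, 34, 39, 15, 20, 6.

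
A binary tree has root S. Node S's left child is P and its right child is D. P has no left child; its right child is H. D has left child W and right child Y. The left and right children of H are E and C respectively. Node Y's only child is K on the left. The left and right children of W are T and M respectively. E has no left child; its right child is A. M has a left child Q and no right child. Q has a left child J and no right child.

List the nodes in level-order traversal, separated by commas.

S, P, D, H, W, Y, E, C, T, M, K, A, Q, J

Level-order visits nodes level by level from the root, left to right within each level.
Level 0: S
Level 1: P, D
Level 2: H, W, Y
Level 3: E, C, T, M, K
Level 4: A, Q
Level 5: J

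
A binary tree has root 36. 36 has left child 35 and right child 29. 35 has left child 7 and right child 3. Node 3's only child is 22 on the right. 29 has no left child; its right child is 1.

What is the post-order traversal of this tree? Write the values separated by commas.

Post-order visits the left subtree, then the right subtree, then the node.
At 36: go left to 35.
  At 35: go left to 7.
    7 is a leaf — visit 7.
  At 35: go right to 3.
    At 3: no left child.
    At 3: go right to 22.
      22 is a leaf — visit 22.
    Visit 3.
  Visit 35.
At 36: go right to 29.
  At 29: no left child.
  At 29: go right to 1.
    1 is a leaf — visit 1.
  Visit 29.
Visit 36.

7, 22, 3, 35, 1, 29, 36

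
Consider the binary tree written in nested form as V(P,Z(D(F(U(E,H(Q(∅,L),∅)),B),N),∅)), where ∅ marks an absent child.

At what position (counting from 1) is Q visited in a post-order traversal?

Post-order visits the left subtree, then the right subtree, then the node.
At V: go left to P.
  P is a leaf — visit P.
At V: go right to Z.
  At Z: go left to D.
    At D: go left to F.
      At F: go left to U.
        At U: go left to E.
          E is a leaf — visit E.
        At U: go right to H.
          At H: go left to Q.
            At Q: no left child.
            At Q: go right to L.
              L is a leaf — visit L.
            Visit Q.
          At H: no right child.
          Visit H.
        Visit U.
      At F: go right to B.
        B is a leaf — visit B.
      Visit F.
    At D: go right to N.
      N is a leaf — visit N.
    Visit D.
  At Z: no right child.
  Visit Z.
Visit V.
Full post-order sequence: P, E, L, Q, H, U, B, F, N, D, Z, V.

4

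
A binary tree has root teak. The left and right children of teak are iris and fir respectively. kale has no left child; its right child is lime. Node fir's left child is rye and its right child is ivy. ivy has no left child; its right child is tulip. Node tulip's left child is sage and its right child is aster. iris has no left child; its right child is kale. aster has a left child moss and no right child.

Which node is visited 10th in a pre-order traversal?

Pre-order visits the node, then its left subtree, then its right subtree.
Visit teak.
At teak: go left to iris.
  Visit iris.
  At iris: no left child.
  At iris: go right to kale.
    Visit kale.
    At kale: no left child.
    At kale: go right to lime.
      lime is a leaf — visit lime.
At teak: go right to fir.
  Visit fir.
  At fir: go left to rye.
    rye is a leaf — visit rye.
  At fir: go right to ivy.
    Visit ivy.
    At ivy: no left child.
    At ivy: go right to tulip.
      Visit tulip.
      At tulip: go left to sage.
        sage is a leaf — visit sage.
      At tulip: go right to aster.
        Visit aster.
        At aster: go left to moss.
          moss is a leaf — visit moss.
        At aster: no right child.
Full pre-order sequence: teak, iris, kale, lime, fir, rye, ivy, tulip, sage, aster, moss.

aster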